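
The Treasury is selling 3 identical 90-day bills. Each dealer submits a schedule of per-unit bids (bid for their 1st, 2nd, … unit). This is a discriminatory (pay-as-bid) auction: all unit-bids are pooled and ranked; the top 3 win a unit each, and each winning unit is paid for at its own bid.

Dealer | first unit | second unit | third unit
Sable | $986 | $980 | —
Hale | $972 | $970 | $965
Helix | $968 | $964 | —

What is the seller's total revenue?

All unit-bids, highest first — top 3: 986 (Sable-1), 980 (Sable-2), 972 (Hale-1)
Next rejected bid: $970 (not a price — pay-as-bid).
Each winning unit pays its own bid.
Revenue = 986 + 980 + 972 = $2,938.

Total revenue: $2,938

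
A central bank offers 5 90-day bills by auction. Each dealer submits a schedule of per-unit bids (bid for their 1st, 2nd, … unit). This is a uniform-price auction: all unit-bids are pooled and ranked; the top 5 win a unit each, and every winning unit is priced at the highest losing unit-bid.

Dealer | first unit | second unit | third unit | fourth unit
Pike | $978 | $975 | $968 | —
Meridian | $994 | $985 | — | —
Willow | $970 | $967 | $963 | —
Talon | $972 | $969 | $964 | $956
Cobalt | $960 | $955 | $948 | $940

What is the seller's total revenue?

Merging the schedules and taking the best 5: 994 (Meridian-1), 985 (Meridian-2), 978 (Pike-1), 975 (Pike-2), 972 (Talon-1)
Highest rejected unit-bid = $970.
Allocation: Meridian 2, Pike 2, Talon 1. Every unit priced at $970.
Revenue = 5 × 970 = $4,850.

Total revenue: $4,850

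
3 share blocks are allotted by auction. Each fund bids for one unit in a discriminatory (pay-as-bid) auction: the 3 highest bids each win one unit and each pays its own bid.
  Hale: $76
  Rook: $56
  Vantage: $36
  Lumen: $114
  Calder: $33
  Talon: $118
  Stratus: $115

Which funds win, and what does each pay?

Talon $118, Stratus $115, Lumen $114

Sorting: 118 (Talon), 115 (Stratus), 114 (Lumen), 76 (Hale), 56 (Rook), …
The 3 highest are Talon, Stratus, Lumen.
Each winner pays its own bid: Talon $118, Stratus $115, Lumen $114.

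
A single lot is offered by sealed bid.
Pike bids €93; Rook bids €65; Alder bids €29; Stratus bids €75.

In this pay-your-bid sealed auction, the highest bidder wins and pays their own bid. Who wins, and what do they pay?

Sorting bids: 93 (Pike) > 75 (Stratus) > 65 (Rook) > 29 (Alder)
First-price: Pike pays what they bid, €93.

Pike pays €93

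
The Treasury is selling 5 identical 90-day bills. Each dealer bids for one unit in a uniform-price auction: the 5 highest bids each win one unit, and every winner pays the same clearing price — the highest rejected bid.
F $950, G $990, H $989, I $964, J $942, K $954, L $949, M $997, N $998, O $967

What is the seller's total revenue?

Total revenue: $4,820

Sorting: 998 (N), 997 (M), 990 (G), 989 (H), 967 (O), 964 (I), 954 (K), …
The 5 highest are N, M, G, H, O.
Highest unsuccessful bid: $964 → clearing price.
Total revenue = 5 × $964 = $4,820.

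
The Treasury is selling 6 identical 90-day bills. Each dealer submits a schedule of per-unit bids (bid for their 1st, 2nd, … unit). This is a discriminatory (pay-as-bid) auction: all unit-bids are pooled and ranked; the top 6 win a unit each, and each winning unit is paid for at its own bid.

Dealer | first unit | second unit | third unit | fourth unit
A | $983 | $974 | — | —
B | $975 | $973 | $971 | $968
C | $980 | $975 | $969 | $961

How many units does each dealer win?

A 2, B 2, C 2

All unit-bids, highest first — top 6: 983 (A-1), 980 (C-1), 975 (B-1), 975 (C-2), 974 (A-2), 973 (B-2)
Next rejected bid: $971 (not a price — pay-as-bid).
Allocation: A 2, B 2, C 2.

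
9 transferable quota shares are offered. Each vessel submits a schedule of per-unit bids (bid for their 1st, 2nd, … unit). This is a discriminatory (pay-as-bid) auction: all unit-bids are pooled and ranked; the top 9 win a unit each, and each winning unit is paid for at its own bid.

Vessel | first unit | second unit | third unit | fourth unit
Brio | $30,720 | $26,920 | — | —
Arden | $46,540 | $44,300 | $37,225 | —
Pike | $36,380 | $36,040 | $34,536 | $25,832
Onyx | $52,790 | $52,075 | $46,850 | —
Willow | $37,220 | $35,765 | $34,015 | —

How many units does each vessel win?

Arden 3, Onyx 3, Pike 2, Willow 1

All unit-bids, highest first — top 9: 52,790 (Onyx-1), 52,075 (Onyx-2), 46,850 (Onyx-3), 46,540 (Arden-1), 44,300 (Arden-2), 37,225 (Arden-3), 37,220 (Willow-1), 36,380 (Pike-1), 36,040 (Pike-2)
Next rejected bid: $35,765 (not a price — pay-as-bid).
Allocation: Arden 3, Onyx 3, Pike 2, Willow 1.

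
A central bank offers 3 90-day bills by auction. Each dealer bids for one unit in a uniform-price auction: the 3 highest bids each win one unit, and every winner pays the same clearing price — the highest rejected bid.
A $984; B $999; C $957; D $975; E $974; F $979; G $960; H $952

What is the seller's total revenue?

Total revenue: $2,925

Bids ranked high→low: 999 (B), 984 (A), 979 (F), 975 (D), 974 (E), …
The 3 highest are B, A, F.
Highest unsuccessful bid: $975 → clearing price.
Total revenue = 3 × $975 = $2,925.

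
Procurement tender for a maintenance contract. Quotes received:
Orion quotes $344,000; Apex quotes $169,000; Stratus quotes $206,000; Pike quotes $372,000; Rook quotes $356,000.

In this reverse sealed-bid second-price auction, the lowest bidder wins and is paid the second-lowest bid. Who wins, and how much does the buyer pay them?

Sorting bids: 169,000 (Apex) < 206,000 (Stratus) < 344,000 (Orion) < 356,000 (Rook) < 372,000 (Pike)
Second-price: Apex is paid Stratus's bid of $206,000.

Apex is paid $206,000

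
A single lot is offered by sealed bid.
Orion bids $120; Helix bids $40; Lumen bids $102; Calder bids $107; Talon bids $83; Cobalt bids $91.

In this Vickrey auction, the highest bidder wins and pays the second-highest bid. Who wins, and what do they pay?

Orion pays $107

Rule: the highest bidder wins and pays the second-highest bid.
Bids ranked: 120 (Orion) > 107 (Calder) > 102 (Lumen) > 91 (Cobalt) > 83 (Talon) > 40 (Helix)
Second-price: Orion pays Calder's bid of $107.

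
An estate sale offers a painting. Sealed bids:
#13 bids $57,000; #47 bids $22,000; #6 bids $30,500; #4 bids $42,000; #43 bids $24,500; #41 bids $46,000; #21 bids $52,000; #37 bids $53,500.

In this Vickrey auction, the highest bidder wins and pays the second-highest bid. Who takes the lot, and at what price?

Bids ranked: 57,000 (#13) > 53,500 (#37) > 52,000 (#21) > 46,000 (#41) > 42,000 (#4) > 30,500 (#6) > …
#13 is highest; pays the second-highest bid, $53,500.

#13 pays $53,500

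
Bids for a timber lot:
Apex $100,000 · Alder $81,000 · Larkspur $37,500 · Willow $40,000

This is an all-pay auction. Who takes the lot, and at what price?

Apex pays $100,000

Sorting bids: 100,000 (Apex) > 81,000 (Alder) > 40,000 (Willow) > 37,500 (Larkspur)
Apex is highest and takes the item; every bidder forfeits their bid.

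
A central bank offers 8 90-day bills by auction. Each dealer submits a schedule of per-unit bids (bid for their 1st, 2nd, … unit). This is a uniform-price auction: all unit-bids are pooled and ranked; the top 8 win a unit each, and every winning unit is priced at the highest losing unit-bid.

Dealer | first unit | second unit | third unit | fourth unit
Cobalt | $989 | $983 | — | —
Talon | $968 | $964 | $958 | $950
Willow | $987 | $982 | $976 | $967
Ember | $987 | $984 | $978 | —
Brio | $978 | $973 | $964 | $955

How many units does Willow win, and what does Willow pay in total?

All unit-bids, highest first — top 8: 989 (Cobalt-1), 987 (Willow-1), 987 (Ember-1), 984 (Ember-2), 983 (Cobalt-2), 982 (Willow-2), 978 (Ember-3), 978 (Brio-1)
First bid not allocated: $976.
Willow wins 2 unit(s) at $976 each.

Willow: 2 units, pays $1,952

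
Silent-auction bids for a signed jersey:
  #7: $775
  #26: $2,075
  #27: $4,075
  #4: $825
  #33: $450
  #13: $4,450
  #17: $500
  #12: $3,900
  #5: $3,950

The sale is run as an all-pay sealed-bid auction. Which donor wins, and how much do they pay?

Sorting bids: 4,450 (#13) > 4,075 (#27) > 3,950 (#5) > 3,900 (#12) > 2,075 (#26) > 825 (#4) > …
#13 is highest and takes the item; every bidder forfeits their bid.

#13 pays $4,450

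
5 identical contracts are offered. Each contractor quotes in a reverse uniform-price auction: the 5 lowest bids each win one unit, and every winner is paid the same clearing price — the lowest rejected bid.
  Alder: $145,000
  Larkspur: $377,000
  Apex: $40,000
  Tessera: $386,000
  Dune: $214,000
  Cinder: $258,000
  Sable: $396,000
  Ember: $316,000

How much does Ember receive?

Bids ranked low→high: 40,000 (Apex), 145,000 (Alder), 214,000 (Dune), 258,000 (Cinder), 316,000 (Ember), 377,000 (Larkspur), 386,000 (Tessera), …
Winners (5 units): Apex, Alder, Dune, Cinder, Ember.
Clearing price = lowest rejected bid = $377,000.
Ember wins → is paid $377,000.

Ember is paid $377,000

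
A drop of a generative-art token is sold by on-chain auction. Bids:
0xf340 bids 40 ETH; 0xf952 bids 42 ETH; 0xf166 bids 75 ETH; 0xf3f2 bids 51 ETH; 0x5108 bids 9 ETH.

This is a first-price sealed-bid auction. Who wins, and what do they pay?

Rule: the highest bidder wins and pays their own bid.
Bids in order: 75 (0xf166) > 51 (0xf3f2) > 42 (0xf952) > 40 (0xf340) > 9 (0x5108)
0xf166 is highest → pays own bid, 75 ETH.

0xf166 pays 75 ETH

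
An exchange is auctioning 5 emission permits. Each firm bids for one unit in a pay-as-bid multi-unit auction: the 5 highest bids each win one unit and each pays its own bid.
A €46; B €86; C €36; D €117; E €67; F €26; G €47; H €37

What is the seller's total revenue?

Sorting: 117 (D), 86 (B), 67 (E), 47 (G), 46 (A), 37 (H), 36 (C), …
Top 5: D, B, E, G, A.
Total revenue = 117 + 86 + 67 + 47 + 46 = €363.

Total revenue: €363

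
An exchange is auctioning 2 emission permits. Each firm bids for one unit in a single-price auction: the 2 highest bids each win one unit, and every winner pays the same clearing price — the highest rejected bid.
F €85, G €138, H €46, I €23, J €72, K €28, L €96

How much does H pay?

Sorting: 138 (G), 96 (L), 85 (F), 72 (J), …
The 2 highest are G, L.
Highest unsuccessful bid: €85 → clearing price.
H does not win → pays €0.

H pays €0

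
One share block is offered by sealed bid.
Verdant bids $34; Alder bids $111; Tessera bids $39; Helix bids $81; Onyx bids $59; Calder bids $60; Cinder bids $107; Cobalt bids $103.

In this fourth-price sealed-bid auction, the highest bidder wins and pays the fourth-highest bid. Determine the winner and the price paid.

Rule: the highest bidder wins and pays the fourth-highest bid.
Bids ranked: 111 (Alder) > 107 (Cinder) > 103 (Cobalt) > 81 (Helix) > 60 (Calder) > 59 (Onyx) > …
Alder wins; payment is bid #4 in the ranking = $81.

Alder pays $81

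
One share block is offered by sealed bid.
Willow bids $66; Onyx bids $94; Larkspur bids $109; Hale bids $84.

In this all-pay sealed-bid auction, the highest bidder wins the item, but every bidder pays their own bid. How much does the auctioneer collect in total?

Bids ranked: 109 (Larkspur) > 94 (Onyx) > 84 (Hale) > 66 (Willow)
Every bidder forfeits their bid regardless of winning.
Revenue = 66 + 94 + 109 + 84 = $353.

Total revenue: $353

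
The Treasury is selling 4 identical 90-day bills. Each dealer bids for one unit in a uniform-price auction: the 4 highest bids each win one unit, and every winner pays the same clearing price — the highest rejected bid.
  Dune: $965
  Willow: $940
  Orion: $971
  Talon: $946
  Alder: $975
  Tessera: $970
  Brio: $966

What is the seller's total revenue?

Bids ranked high→low: 975 (Alder), 971 (Orion), 970 (Tessera), 966 (Brio), 965 (Dune), 946 (Talon), …
The 4 highest are Alder, Orion, Tessera, Brio.
First losing bid is Dune's $965, which sets the uniform price.
Total revenue = 4 × $965 = $3,860.

Total revenue: $3,860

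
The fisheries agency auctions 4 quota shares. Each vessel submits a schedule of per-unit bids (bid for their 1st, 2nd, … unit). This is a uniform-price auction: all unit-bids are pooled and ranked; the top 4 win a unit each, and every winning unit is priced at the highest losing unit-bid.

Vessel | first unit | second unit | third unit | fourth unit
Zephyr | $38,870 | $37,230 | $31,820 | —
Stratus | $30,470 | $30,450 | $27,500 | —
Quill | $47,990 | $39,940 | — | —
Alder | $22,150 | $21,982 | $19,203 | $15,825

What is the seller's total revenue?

Total revenue: $127,280

Merging the schedules and taking the best 4: 47,990 (Quill-1), 39,940 (Quill-2), 38,870 (Zephyr-1), 37,230 (Zephyr-2)
First bid not allocated: $31,820.
Allocation: Quill 2, Zephyr 2. Every unit priced at $31,820.
Revenue = 4 × 31,820 = $127,280.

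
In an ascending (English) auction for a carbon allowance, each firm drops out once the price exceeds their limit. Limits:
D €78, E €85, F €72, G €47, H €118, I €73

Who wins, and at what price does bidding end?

H wins at €85

Ascending (English) auction: the price rises until one bidder remains; the winner pays the price at which the last rival dropped out.
Limits in order: 118 (H) > 85 (E) > 78 (D) > 73 (I) > 72 (F) > 47 (G)
Once the price passes €85, only H is left; the hammer falls at E's limit of €85.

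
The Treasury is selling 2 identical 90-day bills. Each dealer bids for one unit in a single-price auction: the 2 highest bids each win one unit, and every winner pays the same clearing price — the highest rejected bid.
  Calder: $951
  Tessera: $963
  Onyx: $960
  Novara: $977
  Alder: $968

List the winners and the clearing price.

Sorting: 977 (Novara), 968 (Alder), 963 (Tessera), 960 (Onyx), …
The 2 highest are Novara, Alder.
First losing bid is Tessera's $963, which sets the uniform price.

Novara, Alder; each pays $963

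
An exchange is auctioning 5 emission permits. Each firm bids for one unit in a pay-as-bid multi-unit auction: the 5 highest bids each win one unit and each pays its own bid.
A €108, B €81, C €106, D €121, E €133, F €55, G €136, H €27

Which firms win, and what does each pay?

G €136, E €133, D €121, A €108, C €106

Sorting: 136 (G), 133 (E), 121 (D), 108 (A), 106 (C), 81 (B), 55 (F), …
The 5 highest are G, E, D, A, C.
Each winner pays its own bid: G €136, E €133, D €121, A €108, C €106.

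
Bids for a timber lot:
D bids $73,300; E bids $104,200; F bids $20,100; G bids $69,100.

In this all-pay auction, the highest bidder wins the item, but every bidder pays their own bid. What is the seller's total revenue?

Total revenue: $266,700

Bids in order: 104,200 (E) > 73,300 (D) > 69,100 (G) > 20,100 (F)
Every bidder forfeits their bid regardless of winning.
Revenue = 73,300 + 104,200 + 20,100 + 69,100 = $266,700.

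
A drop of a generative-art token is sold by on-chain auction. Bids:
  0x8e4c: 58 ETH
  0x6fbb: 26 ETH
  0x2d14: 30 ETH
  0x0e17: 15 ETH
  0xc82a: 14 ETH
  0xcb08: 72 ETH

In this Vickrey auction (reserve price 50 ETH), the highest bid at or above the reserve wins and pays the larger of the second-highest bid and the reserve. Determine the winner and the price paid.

Bids in order: 72 (0xcb08) > 58 (0x8e4c) > 30 (0x2d14) > 26 (0x6fbb) > 15 (0x0e17) > 14 (0xc82a)
0xcb08 has the top bid at or above the reserve (72 ETH).
Second-highest bid 58 ETH exceeds the reserve 50 ETH → payment 58 ETH.

0xcb08 pays 58 ETH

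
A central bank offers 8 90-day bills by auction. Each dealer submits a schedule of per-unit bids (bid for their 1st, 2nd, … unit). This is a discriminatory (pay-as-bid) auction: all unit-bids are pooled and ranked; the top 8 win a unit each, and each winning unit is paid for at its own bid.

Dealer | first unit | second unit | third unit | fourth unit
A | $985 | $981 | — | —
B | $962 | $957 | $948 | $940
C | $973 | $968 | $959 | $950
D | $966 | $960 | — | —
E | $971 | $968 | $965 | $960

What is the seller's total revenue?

Total revenue: $7,777

Pooled unit-bids ranked (top 8): 985 (A-1), 981 (A-2), 973 (C-1), 971 (E-1), 968 (C-2), 968 (E-2), 966 (D-1), 965 (E-3)
Next rejected bid: $962 (not a price — pay-as-bid).
Each winning unit pays its own bid.
Revenue = 985 + 981 + 973 + 971 + 968 + 968 + 966 + 965 = $7,777.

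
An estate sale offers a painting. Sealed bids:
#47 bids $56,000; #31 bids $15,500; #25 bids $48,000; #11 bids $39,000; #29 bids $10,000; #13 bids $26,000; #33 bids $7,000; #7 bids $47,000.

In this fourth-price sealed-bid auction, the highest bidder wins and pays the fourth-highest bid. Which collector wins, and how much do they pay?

Fourth-price sealed-bid auction: the highest bidder wins and pays the fourth-highest bid.
Bids ranked: 56,000 (#47) > 48,000 (#25) > 47,000 (#7) > 39,000 (#11) > 26,000 (#13) > 15,500 (#31) > …
#47 is highest; pays the fourth-highest bid, $39,000.

#47 pays $39,000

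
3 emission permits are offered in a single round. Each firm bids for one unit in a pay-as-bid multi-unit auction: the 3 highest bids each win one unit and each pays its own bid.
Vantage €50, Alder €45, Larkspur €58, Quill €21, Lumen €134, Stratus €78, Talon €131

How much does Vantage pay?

Bids ranked high→low: 134 (Lumen), 131 (Talon), 78 (Stratus), 58 (Larkspur), 50 (Vantage), …
Top 3: Lumen, Talon, Stratus.
Vantage does not win → €0.

Vantage pays €0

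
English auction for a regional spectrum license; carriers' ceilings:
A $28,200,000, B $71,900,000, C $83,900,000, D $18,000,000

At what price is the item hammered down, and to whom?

C wins at $71,900,000

Limits ranked: 83,900,000 (C) > 71,900,000 (B) > 28,200,000 (A) > 18,000,000 (D)
Once the price passes $71,900,000, only C is left; the hammer falls at B's limit of $71,900,000.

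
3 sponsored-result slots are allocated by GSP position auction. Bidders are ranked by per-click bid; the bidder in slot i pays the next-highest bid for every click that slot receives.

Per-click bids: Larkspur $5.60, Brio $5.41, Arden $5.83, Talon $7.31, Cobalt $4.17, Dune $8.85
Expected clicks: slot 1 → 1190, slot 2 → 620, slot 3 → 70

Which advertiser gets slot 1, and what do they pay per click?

Sorting advertisers: $8.85 (Dune) > $7.31 (Talon) > $5.83 (Arden) > $5.60 (Larkspur) > …
Slot 1 goes to the first-ranked bidder, Dune, who pays the next bid down: $7.31/click.

Dune; $7.31 per click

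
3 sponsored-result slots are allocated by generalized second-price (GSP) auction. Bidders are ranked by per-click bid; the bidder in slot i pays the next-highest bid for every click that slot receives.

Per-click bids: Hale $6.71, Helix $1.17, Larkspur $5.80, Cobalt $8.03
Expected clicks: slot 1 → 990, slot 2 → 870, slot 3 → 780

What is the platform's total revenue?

Total revenue: $12601.50

Ranked by bid: $8.03 (Cobalt) > $6.71 (Hale) > $5.80 (Larkspur) > $1.17 (Helix)
Slot 1: Cobalt pays $6.71 × 990 = $6642.90
Slot 2: Hale pays $5.80 × 870 = $5046.00
Slot 3: Larkspur pays $1.17 × 780 = $912.60
Total = $12601.50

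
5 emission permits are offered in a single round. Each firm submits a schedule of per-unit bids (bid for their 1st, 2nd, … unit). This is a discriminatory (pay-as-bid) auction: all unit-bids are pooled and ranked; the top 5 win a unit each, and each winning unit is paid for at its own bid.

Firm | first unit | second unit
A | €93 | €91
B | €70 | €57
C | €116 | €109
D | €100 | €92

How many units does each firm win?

Merging the schedules and taking the best 5: 116 (C-1), 109 (C-2), 100 (D-1), 93 (A-1), 92 (D-2)
Next rejected bid: €91 (not a price — pay-as-bid).
Allocation: A 1, C 2, D 2.

A 1, C 2, D 2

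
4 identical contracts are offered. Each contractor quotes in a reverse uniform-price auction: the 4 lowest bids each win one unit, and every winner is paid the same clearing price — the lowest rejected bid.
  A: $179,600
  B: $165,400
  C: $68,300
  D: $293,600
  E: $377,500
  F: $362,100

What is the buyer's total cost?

Bids ranked low→high: 68,300 (C), 165,400 (B), 179,600 (A), 293,600 (D), 362,100 (F), 377,500 (E)
The 4 lowest are C, B, A, D.
First losing bid is F's $362,100, which sets the uniform price.
Total cost = 4 × $362,100 = $1,448,400.

Total cost: $1,448,400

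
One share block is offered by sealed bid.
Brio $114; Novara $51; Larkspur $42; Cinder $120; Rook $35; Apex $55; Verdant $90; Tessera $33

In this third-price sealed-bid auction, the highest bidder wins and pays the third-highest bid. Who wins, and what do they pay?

Third-price sealed-bid auction: the highest bidder wins and pays the third-highest bid.
Sorting bids: 120 (Cinder) > 114 (Brio) > 90 (Verdant) > 55 (Apex) > 51 (Novara) > 42 (Larkspur) > …
Cinder wins; payment is bid #3 in the ranking = $90.

Cinder pays $90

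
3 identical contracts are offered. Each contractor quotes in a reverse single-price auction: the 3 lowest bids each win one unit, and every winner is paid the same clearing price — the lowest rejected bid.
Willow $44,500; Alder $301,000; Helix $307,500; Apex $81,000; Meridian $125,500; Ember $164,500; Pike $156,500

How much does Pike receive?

Pike is paid $0

Ordering the bids: 44,500 (Willow), 81,000 (Apex), 125,500 (Meridian), 156,500 (Pike), 164,500 (Ember), …
The 3 lowest are Willow, Apex, Meridian.
Lowest unsuccessful bid: $156,500 → clearing price.
Pike does not win → is paid $0.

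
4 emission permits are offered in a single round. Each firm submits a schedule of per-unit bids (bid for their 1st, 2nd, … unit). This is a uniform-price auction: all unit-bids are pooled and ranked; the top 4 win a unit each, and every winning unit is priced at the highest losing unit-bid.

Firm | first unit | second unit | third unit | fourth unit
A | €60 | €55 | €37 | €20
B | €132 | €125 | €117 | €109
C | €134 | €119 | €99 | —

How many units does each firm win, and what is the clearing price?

Pooled unit-bids ranked (top 4): 134 (C-1), 132 (B-1), 125 (B-2), 119 (C-2)
First bid not allocated: €117.
Allocation: B 2, C 2.

B 2, C 2; clearing price €117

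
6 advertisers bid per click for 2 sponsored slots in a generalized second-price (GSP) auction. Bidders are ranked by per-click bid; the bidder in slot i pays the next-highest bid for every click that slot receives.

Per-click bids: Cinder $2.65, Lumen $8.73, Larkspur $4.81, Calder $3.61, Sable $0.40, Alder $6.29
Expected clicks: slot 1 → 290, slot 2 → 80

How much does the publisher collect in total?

Total revenue: $2208.90

Sorting advertisers: $8.73 (Lumen) > $6.29 (Alder) > $4.81 (Larkspur) > …
Slot 1: Lumen pays $6.29 × 290 = $1824.10
Slot 2: Alder pays $4.81 × 80 = $384.80
Total = $2208.90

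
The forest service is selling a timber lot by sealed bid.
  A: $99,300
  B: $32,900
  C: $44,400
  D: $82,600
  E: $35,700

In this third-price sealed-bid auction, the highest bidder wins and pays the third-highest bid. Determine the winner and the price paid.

A pays $44,400

Sorting bids: 99,300 (A) > 82,600 (D) > 44,400 (C) > 35,700 (E) > 32,900 (B)
A wins; payment is bid #3 in the ranking = $44,400.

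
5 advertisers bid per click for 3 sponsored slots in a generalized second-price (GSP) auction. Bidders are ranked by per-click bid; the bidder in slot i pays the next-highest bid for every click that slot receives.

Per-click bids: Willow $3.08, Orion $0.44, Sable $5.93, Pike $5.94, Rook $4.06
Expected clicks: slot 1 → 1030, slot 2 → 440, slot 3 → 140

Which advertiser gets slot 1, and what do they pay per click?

Sorting advertisers: $5.94 (Pike) > $5.93 (Sable) > $4.06 (Rook) > $3.08 (Willow) > …
Slot 1 goes to the first-ranked bidder, Pike, who pays the next bid down: $5.93/click.

Pike; $5.93 per click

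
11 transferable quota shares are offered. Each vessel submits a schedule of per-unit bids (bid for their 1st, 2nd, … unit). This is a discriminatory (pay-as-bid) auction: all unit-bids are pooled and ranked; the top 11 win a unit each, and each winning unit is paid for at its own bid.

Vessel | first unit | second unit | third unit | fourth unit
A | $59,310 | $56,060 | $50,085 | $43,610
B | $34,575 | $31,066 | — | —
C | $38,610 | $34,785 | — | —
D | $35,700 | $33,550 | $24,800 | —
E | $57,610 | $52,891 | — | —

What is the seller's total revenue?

Pooled unit-bids ranked (top 11): 59,310 (A-1), 57,610 (E-1), 56,060 (A-2), 52,891 (E-2), 50,085 (A-3), 43,610 (A-4), 38,610 (C-1), 35,700 (D-1), 34,785 (C-2), 34,575 (B-1), 33,550 (D-2)
Next rejected bid: $31,066 (not a price — pay-as-bid).
Each winning unit pays its own bid.
Revenue = 59,310 + 57,610 + 56,060 + 52,891 + 50,085 + 43,610 + 38,610 + 35,700 + 34,785 + 34,575 + 33,550 = $496,786.

Total revenue: $496,786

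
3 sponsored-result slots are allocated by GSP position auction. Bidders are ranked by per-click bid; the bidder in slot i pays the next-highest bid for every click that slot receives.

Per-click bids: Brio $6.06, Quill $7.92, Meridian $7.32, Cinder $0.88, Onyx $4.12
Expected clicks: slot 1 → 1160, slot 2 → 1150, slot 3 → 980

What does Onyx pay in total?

Onyx pays $0.00

Per-click bids in order: $7.92 (Quill) > $7.32 (Meridian) > $6.06 (Brio) > $4.12 (Onyx) > …
Onyx ranks below slot 3 → no slot, pays nothing.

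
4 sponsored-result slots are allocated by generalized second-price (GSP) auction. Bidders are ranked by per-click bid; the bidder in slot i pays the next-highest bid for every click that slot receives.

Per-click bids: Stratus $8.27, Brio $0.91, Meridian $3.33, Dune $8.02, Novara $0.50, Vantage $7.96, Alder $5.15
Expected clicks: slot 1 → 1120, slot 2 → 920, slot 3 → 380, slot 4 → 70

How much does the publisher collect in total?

Per-click bids in order: $8.27 (Stratus) > $8.02 (Dune) > $7.96 (Vantage) > $5.15 (Alder) > $3.33 (Meridian) > …
Slot 1: Stratus pays $8.02 × 1120 = $8982.40
Slot 2: Dune pays $7.96 × 920 = $7323.20
Slot 3: Vantage pays $5.15 × 380 = $1957.00
Slot 4: Alder pays $3.33 × 70 = $233.10
Total = $18495.70

Total revenue: $18495.70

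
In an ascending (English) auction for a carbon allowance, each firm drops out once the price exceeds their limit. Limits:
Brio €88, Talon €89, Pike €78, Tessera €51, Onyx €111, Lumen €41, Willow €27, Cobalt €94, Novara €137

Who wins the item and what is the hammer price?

Ascending (English) auction: the price rises until one bidder remains; the winner pays the price at which the last rival dropped out.
Limits ranked: 137 (Novara) > 111 (Onyx) > 94 (Cobalt) > 89 (Talon) > 88 (Brio) > 78 (Pike) > …
Once the price passes €111, only Novara is left; the hammer falls at Onyx's limit of €111.

Novara wins at €111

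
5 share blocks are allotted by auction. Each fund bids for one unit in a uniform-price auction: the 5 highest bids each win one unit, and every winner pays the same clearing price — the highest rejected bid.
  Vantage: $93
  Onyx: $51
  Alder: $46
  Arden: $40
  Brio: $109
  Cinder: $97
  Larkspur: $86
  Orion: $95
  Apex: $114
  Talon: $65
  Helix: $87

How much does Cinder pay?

Sorting: 114 (Apex), 109 (Brio), 97 (Cinder), 95 (Orion), 93 (Vantage), 87 (Helix), 86 (Larkspur), …
The 5 highest are Apex, Brio, Cinder, Orion, Vantage.
Highest unsuccessful bid: $87 → clearing price.
Cinder wins → pays $87.

Cinder pays $87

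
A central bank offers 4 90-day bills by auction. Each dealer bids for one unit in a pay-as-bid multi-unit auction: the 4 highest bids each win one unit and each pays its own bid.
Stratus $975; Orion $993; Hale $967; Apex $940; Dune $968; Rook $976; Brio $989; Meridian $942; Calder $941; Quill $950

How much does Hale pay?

Ordering the bids: 993 (Orion), 989 (Brio), 976 (Rook), 975 (Stratus), 968 (Dune), 967 (Hale), …
Top 4: Orion, Brio, Rook, Stratus.
Hale does not win → $0.

Hale pays $0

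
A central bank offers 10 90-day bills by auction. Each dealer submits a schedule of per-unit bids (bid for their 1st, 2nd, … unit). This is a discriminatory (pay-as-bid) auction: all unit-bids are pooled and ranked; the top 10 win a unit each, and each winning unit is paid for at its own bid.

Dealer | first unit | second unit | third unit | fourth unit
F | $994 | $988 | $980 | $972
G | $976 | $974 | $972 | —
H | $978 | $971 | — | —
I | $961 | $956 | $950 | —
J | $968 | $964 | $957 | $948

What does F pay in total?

F pays $3,934

Merging the schedules and taking the best 10: 994 (F-1), 988 (F-2), 980 (F-3), 978 (H-1), 976 (G-1), 974 (G-2), 972 (F-4), 972 (G-3), 971 (H-2), 968 (J-1)
Next rejected bid: $964 (not a price — pay-as-bid).
F's winning unit-bids: 994 + 988 + 980 + 972 = $3,934.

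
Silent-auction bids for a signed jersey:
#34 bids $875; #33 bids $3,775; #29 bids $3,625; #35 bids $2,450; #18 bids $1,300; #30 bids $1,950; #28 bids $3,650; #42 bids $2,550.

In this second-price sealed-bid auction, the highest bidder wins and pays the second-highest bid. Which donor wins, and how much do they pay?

#33 pays $3,650

Sorting bids: 3,775 (#33) > 3,650 (#28) > 3,625 (#29) > 2,550 (#42) > 2,450 (#35) > 1,950 (#30) > …
#33 wins with the highest bid; price is set by the runner-up at $3,650.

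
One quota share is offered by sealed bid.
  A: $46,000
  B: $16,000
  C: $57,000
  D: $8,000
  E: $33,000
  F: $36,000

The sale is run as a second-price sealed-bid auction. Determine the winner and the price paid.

C pays $46,000

Second-price sealed-bid auction: the highest bidder wins and pays the second-highest bid.
Bids ranked: 57,000 (C) > 46,000 (A) > 36,000 (F) > 33,000 (E) > 16,000 (B) > 8,000 (D)
Second-price: C pays A's bid of $46,000.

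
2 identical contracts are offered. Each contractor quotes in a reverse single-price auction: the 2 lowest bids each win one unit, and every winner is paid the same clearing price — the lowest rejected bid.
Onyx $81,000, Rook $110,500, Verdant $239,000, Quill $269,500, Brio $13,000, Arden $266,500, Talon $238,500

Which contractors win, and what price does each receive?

Brio, Onyx; each is paid $110,500

Bids ranked low→high: 13,000 (Brio), 81,000 (Onyx), 110,500 (Rook), 238,500 (Talon), …
The 2 lowest are Brio, Onyx.
Lowest unsuccessful bid: $110,500 → clearing price.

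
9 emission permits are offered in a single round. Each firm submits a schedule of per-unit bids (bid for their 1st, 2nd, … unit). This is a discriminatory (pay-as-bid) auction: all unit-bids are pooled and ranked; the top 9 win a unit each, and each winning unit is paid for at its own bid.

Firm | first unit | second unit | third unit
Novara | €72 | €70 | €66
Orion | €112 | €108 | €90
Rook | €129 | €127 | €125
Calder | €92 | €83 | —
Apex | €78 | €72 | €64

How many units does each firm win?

All unit-bids, highest first — top 9: 129 (Rook-1), 127 (Rook-2), 125 (Rook-3), 112 (Orion-1), 108 (Orion-2), 92 (Calder-1), 90 (Orion-3), 83 (Calder-2), 78 (Apex-1)
Next rejected bid: €72 (not a price — pay-as-bid).
Allocation: Apex 1, Calder 2, Orion 3, Rook 3.

Apex 1, Calder 2, Orion 3, Rook 3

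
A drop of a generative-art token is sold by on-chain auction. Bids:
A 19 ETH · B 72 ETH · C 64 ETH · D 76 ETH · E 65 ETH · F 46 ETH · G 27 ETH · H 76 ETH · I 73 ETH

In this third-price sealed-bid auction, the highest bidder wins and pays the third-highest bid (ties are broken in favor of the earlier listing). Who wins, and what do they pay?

Bids ranked: 76 (D) > 76 (H) > 73 (I) > 72 (B) > 65 (E) > 64 (C) > …
Tie at 76 ETH → D wins by tie-break.
D wins; payment is bid #3 in the ranking = 73 ETH.

D pays 73 ETH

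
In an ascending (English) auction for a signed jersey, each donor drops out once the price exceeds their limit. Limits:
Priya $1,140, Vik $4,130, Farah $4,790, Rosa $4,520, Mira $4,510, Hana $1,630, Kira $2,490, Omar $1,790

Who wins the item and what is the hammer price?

Farah wins at $4,520

Rule: the price rises until one bidder remains; the winner pays the price at which the last rival dropped out.
Limits in order: 4,790 (Farah) > 4,520 (Rosa) > 4,510 (Mira) > 4,130 (Vik) > 2,490 (Kira) > 1,790 (Omar) > …
Once the price passes $4,520, only Farah is left; the hammer falls at Rosa's limit of $4,520.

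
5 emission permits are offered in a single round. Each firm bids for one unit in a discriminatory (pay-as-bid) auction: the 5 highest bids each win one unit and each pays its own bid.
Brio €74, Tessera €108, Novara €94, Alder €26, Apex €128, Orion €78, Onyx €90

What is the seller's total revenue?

Bids ranked high→low: 128 (Apex), 108 (Tessera), 94 (Novara), 90 (Onyx), 78 (Orion), 74 (Brio), 26 (Alder)
Winners (5 units): Apex, Tessera, Novara, Onyx, Orion.
Total revenue = 128 + 108 + 94 + 90 + 78 = €498.

Total revenue: €498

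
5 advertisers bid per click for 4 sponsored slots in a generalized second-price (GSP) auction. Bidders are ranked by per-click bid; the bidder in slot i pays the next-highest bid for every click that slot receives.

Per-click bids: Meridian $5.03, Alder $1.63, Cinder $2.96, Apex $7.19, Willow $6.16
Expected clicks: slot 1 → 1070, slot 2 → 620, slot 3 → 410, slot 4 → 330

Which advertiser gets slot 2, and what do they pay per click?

Willow; $5.03 per click

Ranked by bid: $7.19 (Apex) > $6.16 (Willow) > $5.03 (Meridian) > $2.96 (Cinder) > $1.63 (Alder)
Slot 2 goes to the second-ranked bidder, Willow, who pays the next bid down: $5.03/click.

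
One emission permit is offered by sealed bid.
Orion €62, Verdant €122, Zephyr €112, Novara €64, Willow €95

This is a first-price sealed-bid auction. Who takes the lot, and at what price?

Verdant pays €122

First-price sealed-bid auction: the highest bidder wins and pays their own bid.
Bids ranked: 122 (Verdant) > 112 (Zephyr) > 95 (Willow) > 64 (Novara) > 62 (Orion)
Verdant is highest → pays own bid, €122.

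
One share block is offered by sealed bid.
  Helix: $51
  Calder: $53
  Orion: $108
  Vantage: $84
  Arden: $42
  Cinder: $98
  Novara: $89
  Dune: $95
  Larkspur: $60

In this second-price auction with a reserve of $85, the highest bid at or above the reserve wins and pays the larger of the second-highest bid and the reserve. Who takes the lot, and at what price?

Bids ranked: 108 (Orion) > 98 (Cinder) > 95 (Dune) > 89 (Novara) > 84 (Vantage) > 60 (Larkspur) > …
Highest eligible bid: Orion at $108.
max(second-highest $98, reserve $85) = $98; the reserve does not bind.

Orion pays $98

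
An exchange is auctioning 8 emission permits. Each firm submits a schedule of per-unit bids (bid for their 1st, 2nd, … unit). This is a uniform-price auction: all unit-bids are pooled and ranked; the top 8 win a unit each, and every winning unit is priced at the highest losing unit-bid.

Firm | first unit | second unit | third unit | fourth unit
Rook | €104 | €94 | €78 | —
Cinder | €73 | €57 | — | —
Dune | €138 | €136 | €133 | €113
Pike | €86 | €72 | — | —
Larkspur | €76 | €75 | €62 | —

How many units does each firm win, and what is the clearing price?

Merging the schedules and taking the best 8: 138 (Dune-1), 136 (Dune-2), 133 (Dune-3), 113 (Dune-4), 104 (Rook-1), 94 (Rook-2), 86 (Pike-1), 78 (Rook-3)
Highest rejected unit-bid = €76.
Allocation: Dune 4, Pike 1, Rook 3.

Dune 4, Pike 1, Rook 3; clearing price €76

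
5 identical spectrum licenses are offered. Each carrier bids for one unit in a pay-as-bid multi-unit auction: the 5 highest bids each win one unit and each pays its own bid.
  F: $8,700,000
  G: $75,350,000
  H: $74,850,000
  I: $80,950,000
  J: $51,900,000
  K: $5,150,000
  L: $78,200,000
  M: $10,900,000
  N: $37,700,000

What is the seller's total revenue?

Total revenue: $361,250,000

Ordering the bids: 80,950,000 (I), 78,200,000 (L), 75,350,000 (G), 74,850,000 (H), 51,900,000 (J), 37,700,000 (N), 10,900,000 (M), …
The 5 highest are I, L, G, H, J.
Total revenue = 80,950,000 + 78,200,000 + 75,350,000 + 74,850,000 + 51,900,000 = $361,250,000.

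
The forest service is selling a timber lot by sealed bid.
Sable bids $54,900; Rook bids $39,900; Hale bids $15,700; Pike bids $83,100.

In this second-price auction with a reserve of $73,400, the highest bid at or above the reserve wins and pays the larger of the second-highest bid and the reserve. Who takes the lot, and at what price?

Bids in order: 83,100 (Pike) > 54,900 (Sable) > 39,900 (Rook) > 15,700 (Hale)
Highest eligible bid: Pike at $83,100.
Second-highest bid $54,900 is below the reserve $73,400, so the reserve binds → payment $73,400.

Pike pays $73,400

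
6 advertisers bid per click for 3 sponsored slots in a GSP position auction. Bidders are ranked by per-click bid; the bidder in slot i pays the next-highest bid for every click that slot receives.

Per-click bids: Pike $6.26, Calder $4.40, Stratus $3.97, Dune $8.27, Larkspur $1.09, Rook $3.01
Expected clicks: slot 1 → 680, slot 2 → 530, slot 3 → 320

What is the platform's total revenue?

Total revenue: $7859.20

Ranked by bid: $8.27 (Dune) > $6.26 (Pike) > $4.40 (Calder) > $3.97 (Stratus) > …
Slot 1: Dune pays $6.26 × 680 = $4256.80
Slot 2: Pike pays $4.40 × 530 = $2332.00
Slot 3: Calder pays $3.97 × 320 = $1270.40
Total = $7859.20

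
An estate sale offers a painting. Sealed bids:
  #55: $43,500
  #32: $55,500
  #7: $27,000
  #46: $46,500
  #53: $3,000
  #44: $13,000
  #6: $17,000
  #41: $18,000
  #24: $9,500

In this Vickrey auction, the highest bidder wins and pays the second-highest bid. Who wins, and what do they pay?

Sorting bids: 55,500 (#32) > 46,500 (#46) > 43,500 (#55) > 27,000 (#7) > 18,000 (#41) > 17,000 (#6) > …
Second-price: #32 pays #46's bid of $46,500.

#32 pays $46,500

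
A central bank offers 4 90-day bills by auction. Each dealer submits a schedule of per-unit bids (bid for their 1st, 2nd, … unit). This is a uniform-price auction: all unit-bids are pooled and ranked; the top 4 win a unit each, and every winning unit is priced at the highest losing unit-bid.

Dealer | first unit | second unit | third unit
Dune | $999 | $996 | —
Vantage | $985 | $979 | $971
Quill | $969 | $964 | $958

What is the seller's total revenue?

Total revenue: $3,884

All unit-bids, highest first — top 4: 999 (Dune-1), 996 (Dune-2), 985 (Vantage-1), 979 (Vantage-2)
First bid not allocated: $971.
Allocation: Dune 2, Vantage 2. Every unit priced at $971.
Revenue = 4 × 971 = $3,884.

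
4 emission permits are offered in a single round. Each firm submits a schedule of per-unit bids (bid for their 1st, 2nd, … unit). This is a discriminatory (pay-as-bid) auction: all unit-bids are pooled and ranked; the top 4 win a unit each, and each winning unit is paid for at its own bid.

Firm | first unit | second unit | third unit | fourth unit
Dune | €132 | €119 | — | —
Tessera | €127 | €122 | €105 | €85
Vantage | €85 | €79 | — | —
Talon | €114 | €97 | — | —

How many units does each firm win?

Dune 2, Tessera 2

Merging the schedules and taking the best 4: 132 (Dune-1), 127 (Tessera-1), 122 (Tessera-2), 119 (Dune-2)
Next rejected bid: €114 (not a price — pay-as-bid).
Allocation: Dune 2, Tessera 2.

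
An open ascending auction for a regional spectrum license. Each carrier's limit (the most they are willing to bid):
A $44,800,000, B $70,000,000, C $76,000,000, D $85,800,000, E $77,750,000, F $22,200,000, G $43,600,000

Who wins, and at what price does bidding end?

D wins at $77,750,000

Limits ranked: 85,800,000 (D) > 77,750,000 (E) > 76,000,000 (C) > 70,000,000 (B) > 44,800,000 (A) > 43,600,000 (G) > …
E is the last rival to drop out, at $77,750,000; D remains and wins at that price.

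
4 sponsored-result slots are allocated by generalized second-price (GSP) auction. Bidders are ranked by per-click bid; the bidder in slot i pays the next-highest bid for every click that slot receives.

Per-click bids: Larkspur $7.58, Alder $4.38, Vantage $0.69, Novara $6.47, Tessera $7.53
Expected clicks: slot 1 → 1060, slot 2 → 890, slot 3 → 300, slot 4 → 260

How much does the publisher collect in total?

Total revenue: $15233.50

Per-click bids in order: $7.58 (Larkspur) > $7.53 (Tessera) > $6.47 (Novara) > $4.38 (Alder) > $0.69 (Vantage)
Slot 1: Larkspur pays $7.53 × 1060 = $7981.80
Slot 2: Tessera pays $6.47 × 890 = $5758.30
Slot 3: Novara pays $4.38 × 300 = $1314.00
Slot 4: Alder pays $0.69 × 260 = $179.40
Total = $15233.50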